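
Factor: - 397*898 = - 356506=- 2^1*397^1*449^1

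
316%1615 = 316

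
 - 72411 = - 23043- 49368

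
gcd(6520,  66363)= 1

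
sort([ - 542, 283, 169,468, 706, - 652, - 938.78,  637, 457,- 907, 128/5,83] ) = [ -938.78, - 907, - 652, - 542, 128/5,83, 169,  283,457,468,  637,  706 ] 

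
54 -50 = 4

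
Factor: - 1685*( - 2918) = 2^1 * 5^1 * 337^1 * 1459^1 = 4916830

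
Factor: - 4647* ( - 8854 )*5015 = 2^1*3^1 *5^1*17^1*19^1*59^1* 233^1*1549^1 = 206339858070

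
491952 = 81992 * 6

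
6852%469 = 286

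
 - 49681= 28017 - 77698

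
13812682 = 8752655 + 5060027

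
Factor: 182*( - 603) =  - 109746 = -2^1*3^2*7^1*13^1*67^1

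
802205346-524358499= 277846847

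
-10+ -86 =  - 96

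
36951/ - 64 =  - 36951/64 = - 577.36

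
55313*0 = 0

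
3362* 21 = 70602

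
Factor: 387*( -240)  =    -  92880 = -2^4 *3^3*5^1  *  43^1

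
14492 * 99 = 1434708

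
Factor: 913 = 11^1*83^1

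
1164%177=102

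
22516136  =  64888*347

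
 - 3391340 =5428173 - 8819513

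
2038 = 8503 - 6465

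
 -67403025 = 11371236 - 78774261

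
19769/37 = 534 +11/37 = 534.30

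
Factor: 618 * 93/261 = 2^1*29^( - 1)* 31^1*103^1 = 6386/29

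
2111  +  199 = 2310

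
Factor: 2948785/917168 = 2^(-4 )*5^1*19^(-1 )*173^1*431^( - 1)*487^1= 421255/131024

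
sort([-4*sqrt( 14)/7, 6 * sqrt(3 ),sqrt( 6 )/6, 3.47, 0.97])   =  [  -  4*sqrt(14)/7,sqrt ( 6 ) /6,0.97, 3.47,6 * sqrt( 3)]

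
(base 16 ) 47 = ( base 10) 71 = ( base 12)5B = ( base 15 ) 4B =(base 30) 2B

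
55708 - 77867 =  - 22159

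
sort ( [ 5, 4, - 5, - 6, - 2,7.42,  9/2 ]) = [ - 6 ,-5, - 2, 4 , 9/2,5 , 7.42] 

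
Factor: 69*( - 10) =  - 2^1 *3^1*5^1*23^1= - 690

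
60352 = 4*15088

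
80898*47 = 3802206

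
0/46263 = 0 = 0.00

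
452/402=226/201 =1.12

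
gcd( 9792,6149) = 1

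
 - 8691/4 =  - 2173 + 1/4 = - 2172.75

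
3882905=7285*533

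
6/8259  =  2/2753 = 0.00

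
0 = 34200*0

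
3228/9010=1614/4505  =  0.36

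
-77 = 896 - 973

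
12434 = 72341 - 59907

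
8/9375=8/9375 = 0.00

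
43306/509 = 85 + 41/509 = 85.08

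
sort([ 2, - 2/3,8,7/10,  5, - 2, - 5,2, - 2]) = [ - 5, - 2, - 2, - 2/3,7/10,2 , 2,5,8 ]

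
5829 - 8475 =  - 2646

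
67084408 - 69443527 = -2359119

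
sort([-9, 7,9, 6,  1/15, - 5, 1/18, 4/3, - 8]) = [ - 9, - 8, - 5, 1/18, 1/15 , 4/3, 6, 7, 9 ]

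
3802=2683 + 1119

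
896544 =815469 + 81075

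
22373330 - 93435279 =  - 71061949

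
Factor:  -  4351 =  - 19^1 *229^1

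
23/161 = 1/7 =0.14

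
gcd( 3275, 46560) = 5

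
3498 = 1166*3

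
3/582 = 1/194 = 0.01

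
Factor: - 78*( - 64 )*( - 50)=-2^8*3^1 * 5^2*13^1 = - 249600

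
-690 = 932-1622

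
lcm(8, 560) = 560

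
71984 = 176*409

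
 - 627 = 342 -969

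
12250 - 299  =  11951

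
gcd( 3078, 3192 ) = 114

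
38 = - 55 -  - 93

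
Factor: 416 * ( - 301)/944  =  -7826/59 =- 2^1 * 7^1*13^1 * 43^1*59^( - 1) 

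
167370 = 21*7970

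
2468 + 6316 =8784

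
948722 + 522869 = 1471591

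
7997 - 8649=  -  652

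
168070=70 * 2401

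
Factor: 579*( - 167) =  - 96693=-3^1*167^1*193^1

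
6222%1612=1386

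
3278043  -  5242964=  - 1964921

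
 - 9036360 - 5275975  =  -14312335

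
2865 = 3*955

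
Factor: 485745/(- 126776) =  -705/184  =  - 2^( - 3)* 3^1 * 5^1 * 23^(- 1 )*47^1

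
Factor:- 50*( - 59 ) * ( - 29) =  - 85550 = -2^1*5^2 * 29^1 * 59^1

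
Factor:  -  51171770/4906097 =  - 2^1*5^1*7^( - 1)*13^1 * 393629^1*700871^ ( - 1)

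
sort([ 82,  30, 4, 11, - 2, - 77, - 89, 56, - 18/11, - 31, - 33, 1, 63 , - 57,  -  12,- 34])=[ - 89, - 77 , - 57, - 34, -33, - 31,- 12,-2,- 18/11, 1, 4 , 11, 30,56,63, 82]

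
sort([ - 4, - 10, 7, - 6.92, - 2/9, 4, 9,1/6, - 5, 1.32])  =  [-10,-6.92, - 5,  -  4,-2/9,  1/6, 1.32, 4, 7,9 ] 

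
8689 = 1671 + 7018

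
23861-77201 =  - 53340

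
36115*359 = 12965285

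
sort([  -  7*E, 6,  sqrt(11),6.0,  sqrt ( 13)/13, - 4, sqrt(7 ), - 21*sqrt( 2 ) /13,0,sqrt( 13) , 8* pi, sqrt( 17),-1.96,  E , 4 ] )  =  [-7*E, - 4, - 21*sqrt(2 )/13 , - 1.96,0, sqrt(13)/13 , sqrt( 7) , E , sqrt( 11), sqrt(13 ) , 4, sqrt (17 ),6,6.0, 8*pi ]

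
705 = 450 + 255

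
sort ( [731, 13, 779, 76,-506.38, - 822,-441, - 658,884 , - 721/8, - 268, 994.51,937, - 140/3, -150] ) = [ - 822,  -  658, - 506.38,-441,-268, - 150, - 721/8,-140/3,13,76,731, 779, 884, 937 , 994.51]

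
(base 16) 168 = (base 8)550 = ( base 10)360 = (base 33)AU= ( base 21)H3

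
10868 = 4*2717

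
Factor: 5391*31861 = 3^2*151^1*211^1*599^1 = 171762651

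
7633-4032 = 3601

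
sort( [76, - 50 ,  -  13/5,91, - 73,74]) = [ - 73, - 50, - 13/5,74,76,91]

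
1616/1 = 1616 = 1616.00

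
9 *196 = 1764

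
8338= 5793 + 2545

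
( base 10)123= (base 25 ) 4N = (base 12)a3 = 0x7B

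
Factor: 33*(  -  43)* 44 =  -62436 = -2^2*3^1* 11^2*43^1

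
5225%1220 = 345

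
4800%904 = 280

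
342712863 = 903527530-560814667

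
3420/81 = 42+2/9= 42.22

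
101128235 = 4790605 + 96337630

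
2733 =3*911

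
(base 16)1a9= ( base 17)180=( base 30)E5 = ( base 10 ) 425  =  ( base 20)115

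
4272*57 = 243504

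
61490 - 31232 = 30258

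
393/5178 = 131/1726  =  0.08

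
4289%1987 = 315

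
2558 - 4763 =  - 2205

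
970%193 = 5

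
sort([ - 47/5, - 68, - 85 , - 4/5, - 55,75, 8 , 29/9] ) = [-85, - 68, - 55, - 47/5, - 4/5 , 29/9, 8 , 75]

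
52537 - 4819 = 47718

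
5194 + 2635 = 7829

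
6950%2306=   32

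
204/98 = 2  +  4/49 = 2.08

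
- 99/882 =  - 1+87/98= - 0.11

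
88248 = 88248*1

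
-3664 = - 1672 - 1992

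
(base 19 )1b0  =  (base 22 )13K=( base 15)280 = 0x23a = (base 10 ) 570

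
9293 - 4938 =4355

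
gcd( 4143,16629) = 3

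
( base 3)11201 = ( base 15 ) 87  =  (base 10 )127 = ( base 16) 7F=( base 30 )47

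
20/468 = 5/117= 0.04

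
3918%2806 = 1112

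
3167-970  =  2197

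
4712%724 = 368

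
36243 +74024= 110267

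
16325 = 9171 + 7154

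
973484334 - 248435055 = 725049279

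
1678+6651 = 8329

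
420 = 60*7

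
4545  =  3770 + 775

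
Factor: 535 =5^1*107^1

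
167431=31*5401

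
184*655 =120520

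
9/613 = 9/613 = 0.01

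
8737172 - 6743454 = 1993718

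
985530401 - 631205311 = 354325090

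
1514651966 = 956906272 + 557745694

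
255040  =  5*51008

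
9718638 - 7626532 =2092106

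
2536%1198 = 140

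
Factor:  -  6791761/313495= - 5^ (-1) * 7^( - 1) * 13^ ( - 2 )*53^ (-1)*307^1*22123^1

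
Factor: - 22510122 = -2^1 * 3^1*659^1*5693^1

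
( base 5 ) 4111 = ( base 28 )ir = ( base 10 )531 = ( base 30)HL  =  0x213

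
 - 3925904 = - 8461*464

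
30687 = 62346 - 31659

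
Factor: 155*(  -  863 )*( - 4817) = 5^1*31^1*863^1 *4817^1= 644346005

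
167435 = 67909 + 99526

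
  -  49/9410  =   - 49/9410=- 0.01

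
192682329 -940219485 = -747537156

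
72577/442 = 72577/442 =164.20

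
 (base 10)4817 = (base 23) 92a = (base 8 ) 11321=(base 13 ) 2267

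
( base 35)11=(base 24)1c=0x24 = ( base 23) 1d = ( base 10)36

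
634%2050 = 634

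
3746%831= 422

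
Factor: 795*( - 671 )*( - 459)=244851255 = 3^4 * 5^1*11^1*17^1*53^1*61^1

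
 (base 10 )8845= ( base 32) 8kd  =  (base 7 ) 34534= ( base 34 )7m5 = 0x228d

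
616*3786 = 2332176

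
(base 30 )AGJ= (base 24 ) GBJ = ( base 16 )251B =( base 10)9499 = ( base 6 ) 111551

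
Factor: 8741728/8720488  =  2^2*7^(-1 )*43^1*6353^1*155723^(-1 ) = 1092716/1090061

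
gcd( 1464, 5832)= 24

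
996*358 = 356568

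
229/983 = 229/983 = 0.23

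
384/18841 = 384/18841  =  0.02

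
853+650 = 1503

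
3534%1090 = 264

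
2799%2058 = 741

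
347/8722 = 347/8722 = 0.04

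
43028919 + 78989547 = 122018466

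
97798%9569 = 2108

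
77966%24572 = 4250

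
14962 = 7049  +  7913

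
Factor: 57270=2^1*3^1*5^1*23^1*83^1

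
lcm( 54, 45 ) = 270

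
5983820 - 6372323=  - 388503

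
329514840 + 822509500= 1152024340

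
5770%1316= 506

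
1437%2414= 1437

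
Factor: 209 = 11^1*19^1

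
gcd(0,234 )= 234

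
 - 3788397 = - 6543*579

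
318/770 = 159/385 = 0.41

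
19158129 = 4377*4377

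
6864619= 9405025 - 2540406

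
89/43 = 89/43=2.07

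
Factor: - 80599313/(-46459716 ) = 2^ ( - 2)*3^(-1)*37^(-1)*47^1*101^1*16979^1 * 104639^( - 1)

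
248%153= 95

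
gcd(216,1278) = 18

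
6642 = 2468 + 4174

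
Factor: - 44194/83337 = - 2^1 * 3^ (- 1)*19^1*1163^1*27779^( - 1) 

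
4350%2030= 290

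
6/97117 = 6/97117 = 0.00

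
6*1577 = 9462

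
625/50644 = 625/50644 = 0.01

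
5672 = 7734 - 2062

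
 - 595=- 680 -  - 85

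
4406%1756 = 894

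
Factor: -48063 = -3^1*37^1*433^1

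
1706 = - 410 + 2116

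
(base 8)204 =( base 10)132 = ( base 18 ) 76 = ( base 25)57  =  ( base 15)8C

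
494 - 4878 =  - 4384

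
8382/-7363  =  - 2 + 6344/7363  =  - 1.14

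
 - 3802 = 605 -4407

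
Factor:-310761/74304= - 2^( -6)*3^( - 1) * 11^1*73^1 = - 803/192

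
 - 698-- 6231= 5533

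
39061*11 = 429671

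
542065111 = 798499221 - 256434110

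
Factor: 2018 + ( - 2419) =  - 401= -  401^1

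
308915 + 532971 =841886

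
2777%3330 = 2777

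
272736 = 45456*6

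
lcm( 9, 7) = 63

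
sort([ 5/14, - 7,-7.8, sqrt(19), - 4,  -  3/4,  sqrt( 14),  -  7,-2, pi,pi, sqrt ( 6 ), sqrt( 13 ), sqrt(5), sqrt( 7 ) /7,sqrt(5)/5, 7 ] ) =[  -  7.8,-7, - 7, - 4  ,-2, - 3/4, 5/14,sqrt( 7) /7,  sqrt ( 5 )/5,sqrt(5), sqrt(6), pi,pi, sqrt( 13 ), sqrt(  14), sqrt (19), 7]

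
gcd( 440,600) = 40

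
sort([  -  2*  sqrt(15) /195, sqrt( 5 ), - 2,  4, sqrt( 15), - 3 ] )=[ - 3, - 2, - 2*sqrt (15 )/195, sqrt( 5), sqrt( 15 ), 4] 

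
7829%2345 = 794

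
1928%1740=188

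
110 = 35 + 75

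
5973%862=801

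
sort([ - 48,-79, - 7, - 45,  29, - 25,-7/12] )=[ - 79, - 48, -45, - 25,- 7, - 7/12, 29] 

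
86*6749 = 580414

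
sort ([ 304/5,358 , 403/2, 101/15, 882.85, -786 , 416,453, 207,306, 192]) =[ - 786,101/15,304/5,192, 403/2,207,306,358, 416,453, 882.85]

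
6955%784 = 683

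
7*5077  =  35539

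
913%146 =37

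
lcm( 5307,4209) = 122061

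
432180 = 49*8820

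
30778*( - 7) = -215446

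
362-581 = -219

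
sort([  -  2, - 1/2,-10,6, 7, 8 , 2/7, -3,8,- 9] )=[ - 10, - 9, - 3,  -  2, - 1/2,2/7,6, 7,8,8 ]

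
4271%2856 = 1415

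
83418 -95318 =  - 11900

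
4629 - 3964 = 665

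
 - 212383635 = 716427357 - 928810992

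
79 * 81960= 6474840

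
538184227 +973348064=1511532291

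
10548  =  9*1172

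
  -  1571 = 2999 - 4570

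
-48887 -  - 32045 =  - 16842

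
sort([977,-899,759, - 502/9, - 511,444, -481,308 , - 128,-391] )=[ - 899, - 511, - 481, - 391, - 128, - 502/9 , 308, 444,759,977]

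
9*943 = 8487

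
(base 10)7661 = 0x1ded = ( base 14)2b13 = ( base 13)3644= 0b1110111101101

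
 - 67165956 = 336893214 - 404059170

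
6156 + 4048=10204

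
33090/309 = 11030/103 = 107.09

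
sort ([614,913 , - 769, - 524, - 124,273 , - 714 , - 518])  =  [ - 769, - 714, - 524, - 518,-124,273,  614 , 913 ] 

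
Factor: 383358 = 2^1*3^1*181^1*353^1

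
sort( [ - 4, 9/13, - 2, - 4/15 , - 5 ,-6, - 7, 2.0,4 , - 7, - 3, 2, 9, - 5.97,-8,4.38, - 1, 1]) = [ - 8, - 7, - 7, - 6, - 5.97, - 5, - 4, - 3, -2,-1, - 4/15,9/13,1, 2.0, 2, 4,4.38, 9]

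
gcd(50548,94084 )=4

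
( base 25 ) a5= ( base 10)255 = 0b11111111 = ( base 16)FF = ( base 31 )87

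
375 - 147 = 228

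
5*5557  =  27785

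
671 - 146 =525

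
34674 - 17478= 17196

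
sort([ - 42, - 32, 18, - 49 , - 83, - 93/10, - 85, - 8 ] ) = [ - 85, - 83, - 49, - 42 , - 32, - 93/10 ,  -  8, 18]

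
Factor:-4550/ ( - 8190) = 3^( - 2 )*5^1 = 5/9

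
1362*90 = 122580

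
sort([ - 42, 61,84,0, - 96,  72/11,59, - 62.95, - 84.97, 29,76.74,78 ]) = [ - 96,-84.97, - 62.95, - 42,0 , 72/11,29,59,61,76.74,78,84 ] 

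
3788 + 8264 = 12052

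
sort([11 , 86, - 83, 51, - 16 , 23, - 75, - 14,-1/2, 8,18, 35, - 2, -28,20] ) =[ - 83  , - 75, - 28, - 16, - 14, - 2, - 1/2,8, 11,18,20,23,  35,51,86 ]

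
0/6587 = 0   =  0.00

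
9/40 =9/40 = 0.23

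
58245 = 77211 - 18966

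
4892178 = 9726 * 503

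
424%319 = 105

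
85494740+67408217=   152902957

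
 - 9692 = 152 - 9844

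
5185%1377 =1054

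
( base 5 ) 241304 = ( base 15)29be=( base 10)8954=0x22FA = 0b10001011111010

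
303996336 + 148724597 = 452720933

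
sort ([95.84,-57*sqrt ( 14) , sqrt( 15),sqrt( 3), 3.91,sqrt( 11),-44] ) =[ - 57*sqrt (14),-44, sqrt( 3), sqrt( 11),sqrt(15 ), 3.91, 95.84]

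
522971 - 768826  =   - 245855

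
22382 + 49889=72271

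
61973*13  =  805649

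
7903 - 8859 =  - 956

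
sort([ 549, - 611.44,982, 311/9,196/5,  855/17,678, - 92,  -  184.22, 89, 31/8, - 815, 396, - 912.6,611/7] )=[ - 912.6, - 815, - 611.44, - 184.22, - 92, 31/8, 311/9,196/5,  855/17,611/7,89,396,549,678, 982 ] 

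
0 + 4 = 4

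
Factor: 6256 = 2^4 * 17^1*23^1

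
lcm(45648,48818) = 3514896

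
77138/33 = 2337 + 17/33 = 2337.52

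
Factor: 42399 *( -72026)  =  - 2^1*3^2 * 7^1*673^1*36013^1 = - 3053830374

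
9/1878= 3/626  =  0.00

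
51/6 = 17/2  =  8.50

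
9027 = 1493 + 7534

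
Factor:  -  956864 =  - 2^6 * 14951^1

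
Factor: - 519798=- 2^1 * 3^1*41^1*2113^1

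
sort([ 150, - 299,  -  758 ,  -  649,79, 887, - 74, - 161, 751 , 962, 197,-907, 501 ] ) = [ - 907,-758, - 649, - 299, - 161 , - 74,79,150, 197, 501,751,887,962]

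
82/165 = 82/165  =  0.50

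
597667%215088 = 167491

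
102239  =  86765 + 15474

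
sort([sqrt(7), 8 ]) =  [ sqrt( 7 ), 8]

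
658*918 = 604044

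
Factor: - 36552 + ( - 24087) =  - 60639 = - 3^1*17^1*29^1* 41^1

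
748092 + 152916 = 901008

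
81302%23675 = 10277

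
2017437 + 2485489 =4502926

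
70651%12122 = 10041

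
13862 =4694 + 9168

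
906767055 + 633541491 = 1540308546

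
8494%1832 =1166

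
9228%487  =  462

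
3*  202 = 606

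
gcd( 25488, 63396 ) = 108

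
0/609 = 0 = 0.00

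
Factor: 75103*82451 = 7^1*41^1 * 2011^1* 10729^1 = 6192317453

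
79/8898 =79/8898=0.01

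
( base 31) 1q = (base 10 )57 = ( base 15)3C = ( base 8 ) 71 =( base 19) 30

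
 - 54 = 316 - 370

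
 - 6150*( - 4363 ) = 26832450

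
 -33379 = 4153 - 37532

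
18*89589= 1612602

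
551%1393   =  551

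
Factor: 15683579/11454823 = 1409^1* 11131^1 * 11454823^ (-1 ) 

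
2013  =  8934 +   -  6921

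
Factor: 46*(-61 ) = -2^1*23^1*61^1 = -2806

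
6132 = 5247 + 885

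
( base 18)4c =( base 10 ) 84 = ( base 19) 48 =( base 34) 2G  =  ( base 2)1010100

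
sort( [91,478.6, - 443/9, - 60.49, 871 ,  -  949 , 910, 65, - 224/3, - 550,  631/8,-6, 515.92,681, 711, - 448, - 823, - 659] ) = [ - 949,-823, - 659, - 550 , - 448,  -  224/3, - 60.49, - 443/9,  -  6,65, 631/8,91,478.6, 515.92, 681,711, 871,  910]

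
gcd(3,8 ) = 1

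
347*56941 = 19758527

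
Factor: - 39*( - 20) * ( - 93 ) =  - 2^2*3^2*5^1 * 13^1*31^1 = - 72540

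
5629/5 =1125 + 4/5  =  1125.80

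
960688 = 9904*97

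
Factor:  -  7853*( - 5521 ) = 5521^1*7853^1 = 43356413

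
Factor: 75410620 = 2^2*5^1*19^1*191^1*1039^1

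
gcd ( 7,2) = 1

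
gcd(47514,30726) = 6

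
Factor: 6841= 6841^1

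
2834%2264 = 570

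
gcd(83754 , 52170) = 282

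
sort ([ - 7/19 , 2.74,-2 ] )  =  [ - 2,-7/19,2.74]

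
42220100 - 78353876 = - 36133776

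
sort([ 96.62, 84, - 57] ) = [ - 57,84,  96.62] 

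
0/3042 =0 = 0.00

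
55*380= 20900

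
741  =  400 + 341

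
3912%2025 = 1887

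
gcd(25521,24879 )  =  3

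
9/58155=3/19385= 0.00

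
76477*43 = 3288511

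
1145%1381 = 1145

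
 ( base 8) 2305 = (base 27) 1i6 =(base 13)72c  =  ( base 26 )1kp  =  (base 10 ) 1221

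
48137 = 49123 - 986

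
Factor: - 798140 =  - 2^2*5^1*7^1*5701^1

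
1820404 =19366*94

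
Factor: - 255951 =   -  3^2*28439^1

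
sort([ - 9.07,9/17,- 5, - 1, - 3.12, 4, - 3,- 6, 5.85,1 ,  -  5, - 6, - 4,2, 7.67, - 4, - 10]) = [ - 10, - 9.07, - 6, - 6, - 5, - 5  , - 4, - 4, - 3.12,- 3, - 1,9/17,1, 2,  4 , 5.85, 7.67 ]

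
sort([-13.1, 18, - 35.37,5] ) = [ - 35.37, -13.1, 5, 18] 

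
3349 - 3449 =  - 100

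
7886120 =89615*88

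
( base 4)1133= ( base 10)95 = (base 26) 3h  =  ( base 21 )4B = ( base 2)1011111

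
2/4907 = 2/4907 = 0.00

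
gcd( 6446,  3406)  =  2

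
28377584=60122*472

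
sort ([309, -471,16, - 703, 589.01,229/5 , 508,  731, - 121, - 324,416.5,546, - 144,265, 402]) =[- 703, - 471,  -  324,-144 ,-121, 16,229/5,  265,309, 402,416.5, 508,546,589.01,731] 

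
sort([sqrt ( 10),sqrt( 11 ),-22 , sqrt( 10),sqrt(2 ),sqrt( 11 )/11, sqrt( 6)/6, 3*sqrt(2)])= [ - 22,sqrt( 11 ) /11,sqrt( 6)/6,sqrt( 2),sqrt( 10 ) , sqrt( 10),sqrt( 11 ),3*sqrt( 2)] 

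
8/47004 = 2/11751 = 0.00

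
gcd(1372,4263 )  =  49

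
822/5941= 822/5941 =0.14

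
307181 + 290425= 597606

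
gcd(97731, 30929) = 1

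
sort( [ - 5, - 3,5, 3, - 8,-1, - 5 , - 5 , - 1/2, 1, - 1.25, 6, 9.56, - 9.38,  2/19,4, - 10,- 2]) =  [ - 10, - 9.38, - 8,-5, - 5, - 5, - 3, - 2,- 1.25 , - 1, - 1/2,2/19, 1 , 3, 4, 5,  6,9.56] 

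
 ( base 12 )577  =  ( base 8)1453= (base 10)811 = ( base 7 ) 2236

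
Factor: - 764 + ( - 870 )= - 1634 = - 2^1 * 19^1 *43^1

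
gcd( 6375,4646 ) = 1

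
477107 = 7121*67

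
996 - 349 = 647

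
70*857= 59990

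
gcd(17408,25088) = 512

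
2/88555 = 2/88555 = 0.00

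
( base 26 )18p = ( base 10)909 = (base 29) 12A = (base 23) 1GC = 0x38D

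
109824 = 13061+96763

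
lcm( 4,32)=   32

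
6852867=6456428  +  396439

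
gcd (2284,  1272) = 4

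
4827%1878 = 1071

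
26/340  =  13/170 = 0.08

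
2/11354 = 1/5677 = 0.00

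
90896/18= 5049 + 7/9 = 5049.78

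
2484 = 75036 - 72552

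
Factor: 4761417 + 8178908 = 5^2* 517613^1 = 12940325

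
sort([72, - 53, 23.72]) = [ - 53,23.72, 72]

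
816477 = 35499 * 23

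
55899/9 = 6211 =6211.00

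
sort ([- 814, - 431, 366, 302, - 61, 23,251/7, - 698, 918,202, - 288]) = [-814, - 698, - 431,  -  288, - 61, 23, 251/7,202,302,366,918 ]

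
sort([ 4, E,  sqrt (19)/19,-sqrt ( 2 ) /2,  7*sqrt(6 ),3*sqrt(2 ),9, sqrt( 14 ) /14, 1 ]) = [  -  sqrt(2 ) /2,sqrt(19) /19, sqrt(14) /14,1,E , 4, 3*sqrt(2) , 9 , 7*sqrt( 6)]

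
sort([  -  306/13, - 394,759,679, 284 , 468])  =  [ - 394,-306/13 , 284, 468,679, 759]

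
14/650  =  7/325 =0.02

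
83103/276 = 301 + 9/92 = 301.10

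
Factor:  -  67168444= - 2^2*7^1*31^1*77383^1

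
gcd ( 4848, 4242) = 606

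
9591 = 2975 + 6616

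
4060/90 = 45 + 1/9 = 45.11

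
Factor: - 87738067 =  -19^1*4617793^1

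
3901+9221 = 13122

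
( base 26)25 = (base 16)39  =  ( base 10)57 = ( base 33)1O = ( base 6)133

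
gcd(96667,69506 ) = 1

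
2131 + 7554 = 9685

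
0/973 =0 = 0.00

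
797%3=2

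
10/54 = 5/27 = 0.19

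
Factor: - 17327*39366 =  - 2^1*3^9 * 17327^1 = -682094682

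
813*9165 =7451145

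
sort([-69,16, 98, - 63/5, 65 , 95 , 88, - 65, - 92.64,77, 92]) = [-92.64,  -  69,  -  65,-63/5,16,65 , 77, 88,92, 95, 98 ]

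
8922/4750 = 1 + 2086/2375  =  1.88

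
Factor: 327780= 2^2*3^3*5^1 * 607^1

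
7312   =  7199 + 113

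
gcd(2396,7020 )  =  4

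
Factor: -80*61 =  - 2^4*5^1*61^1 =- 4880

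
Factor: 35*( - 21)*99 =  - 72765   =  - 3^3 * 5^1*7^2  *  11^1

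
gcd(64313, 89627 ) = 1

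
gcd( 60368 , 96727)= 1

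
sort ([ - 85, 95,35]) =[ - 85, 35,95 ]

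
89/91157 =89/91157 = 0.00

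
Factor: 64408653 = 3^2*7156517^1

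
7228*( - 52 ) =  - 375856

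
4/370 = 2/185  =  0.01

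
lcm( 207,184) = 1656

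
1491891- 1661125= -169234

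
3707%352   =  187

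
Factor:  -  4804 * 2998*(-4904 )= 2^6*613^1  *  1201^1*1499^1 =70629330368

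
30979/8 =30979/8=3872.38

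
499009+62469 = 561478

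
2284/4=571  =  571.00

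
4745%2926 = 1819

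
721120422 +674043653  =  1395164075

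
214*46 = 9844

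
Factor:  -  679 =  - 7^1 *97^1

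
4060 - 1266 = 2794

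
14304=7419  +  6885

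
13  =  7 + 6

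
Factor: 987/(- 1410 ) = - 2^ ( - 1 ) * 5^( - 1)*7^1 = -7/10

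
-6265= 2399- 8664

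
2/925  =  2/925 =0.00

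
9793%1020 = 613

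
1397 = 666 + 731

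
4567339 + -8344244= - 3776905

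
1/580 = 1/580= 0.00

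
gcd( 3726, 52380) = 54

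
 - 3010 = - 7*430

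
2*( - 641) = - 1282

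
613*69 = 42297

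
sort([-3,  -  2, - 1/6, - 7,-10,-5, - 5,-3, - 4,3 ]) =[ - 10, - 7,-5, - 5,-4,-3, - 3 ,-2, - 1/6, 3 ]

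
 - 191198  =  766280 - 957478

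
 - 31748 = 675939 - 707687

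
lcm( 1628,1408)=52096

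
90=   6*15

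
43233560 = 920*46993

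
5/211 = 5/211 = 0.02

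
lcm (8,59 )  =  472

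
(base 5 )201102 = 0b1100100000010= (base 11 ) 48a0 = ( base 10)6402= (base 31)6KG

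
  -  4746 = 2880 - 7626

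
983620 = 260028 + 723592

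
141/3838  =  141/3838 =0.04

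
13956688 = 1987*7024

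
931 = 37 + 894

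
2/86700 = 1/43350 = 0.00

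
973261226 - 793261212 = 180000014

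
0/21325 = 0  =  0.00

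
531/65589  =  177/21863 = 0.01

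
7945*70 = 556150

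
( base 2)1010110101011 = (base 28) 723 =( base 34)4R5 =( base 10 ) 5547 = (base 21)cc3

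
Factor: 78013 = 13^1*17^1*353^1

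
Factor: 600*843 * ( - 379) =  - 191698200=- 2^3*3^2 * 5^2*281^1*379^1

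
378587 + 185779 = 564366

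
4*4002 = 16008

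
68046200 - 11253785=56792415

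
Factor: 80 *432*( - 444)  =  -2^10*3^4*5^1*37^1 = - 15344640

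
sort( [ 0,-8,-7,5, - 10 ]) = [ - 10, - 8 ,  -  7,0,5] 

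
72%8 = 0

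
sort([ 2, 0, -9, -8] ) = [ - 9, - 8,0,2 ]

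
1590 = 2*795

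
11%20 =11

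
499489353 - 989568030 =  - 490078677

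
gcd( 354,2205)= 3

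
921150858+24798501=945949359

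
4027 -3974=53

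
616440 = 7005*88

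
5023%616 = 95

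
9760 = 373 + 9387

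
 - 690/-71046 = 115/11841 = 0.01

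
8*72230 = 577840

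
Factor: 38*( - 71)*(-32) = 2^6*19^1* 71^1 = 86336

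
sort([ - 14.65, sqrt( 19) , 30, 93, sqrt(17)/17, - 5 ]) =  [ - 14.65,-5,sqrt( 17 )/17,sqrt ( 19),30, 93 ]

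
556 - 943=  - 387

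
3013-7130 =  - 4117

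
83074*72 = 5981328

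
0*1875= 0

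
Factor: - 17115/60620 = -2^ ( - 2)*3^1*163^1 * 433^( - 1) = - 489/1732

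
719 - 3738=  - 3019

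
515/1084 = 515/1084= 0.48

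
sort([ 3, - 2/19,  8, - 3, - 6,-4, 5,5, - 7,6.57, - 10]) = [- 10,-7,  -  6  ,  -  4, - 3,-2/19,3,  5,5,6.57,8] 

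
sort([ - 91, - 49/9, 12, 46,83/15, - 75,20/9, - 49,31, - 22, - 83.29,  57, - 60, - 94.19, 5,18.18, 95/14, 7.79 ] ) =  [ - 94.19, - 91, - 83.29, -75, - 60, - 49, - 22,  -  49/9, 20/9,5,83/15,  95/14, 7.79,  12 , 18.18,31,46, 57]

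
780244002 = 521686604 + 258557398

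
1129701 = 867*1303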